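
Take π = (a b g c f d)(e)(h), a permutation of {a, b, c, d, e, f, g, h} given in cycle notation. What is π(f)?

d

f appears in (a b g c f d); the next entry (wrapping around) is d.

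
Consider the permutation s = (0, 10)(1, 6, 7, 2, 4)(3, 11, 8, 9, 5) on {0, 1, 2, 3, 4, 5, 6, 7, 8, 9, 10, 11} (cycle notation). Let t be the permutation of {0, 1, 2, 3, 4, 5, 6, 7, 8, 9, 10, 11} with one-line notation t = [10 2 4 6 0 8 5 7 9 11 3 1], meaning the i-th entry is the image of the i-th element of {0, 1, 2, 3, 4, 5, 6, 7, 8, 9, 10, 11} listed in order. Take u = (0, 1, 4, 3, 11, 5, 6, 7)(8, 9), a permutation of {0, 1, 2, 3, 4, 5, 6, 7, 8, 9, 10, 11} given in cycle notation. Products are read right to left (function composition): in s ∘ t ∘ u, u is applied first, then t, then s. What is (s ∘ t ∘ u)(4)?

Apply the permutations in order: u(4) = 3, then t(3) = 6, then s(6) = 7. So (s ∘ t ∘ u)(4) = 7.

7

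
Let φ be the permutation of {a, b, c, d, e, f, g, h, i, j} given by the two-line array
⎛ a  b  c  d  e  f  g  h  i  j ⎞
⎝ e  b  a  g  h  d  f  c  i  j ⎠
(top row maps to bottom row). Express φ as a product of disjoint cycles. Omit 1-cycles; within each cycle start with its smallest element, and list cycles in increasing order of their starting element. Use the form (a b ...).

(a e h c)(d g f)

Iterating φ from a gives a → e → h → c → a; that is the 4-cycle (a e h c).
Continuing from each remaining unvisited element yields (a e h c)(d g f).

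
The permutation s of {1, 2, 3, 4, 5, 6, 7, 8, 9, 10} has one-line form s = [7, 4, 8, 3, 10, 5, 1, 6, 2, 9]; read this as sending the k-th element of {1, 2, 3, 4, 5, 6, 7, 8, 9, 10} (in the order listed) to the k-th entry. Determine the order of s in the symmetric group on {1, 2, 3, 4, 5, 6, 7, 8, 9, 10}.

Writing s as disjoint cycles, the cycle lengths are 8, 2.
The order of s is the least common multiple of its cycle lengths: lcm(8, 2) = 8.

8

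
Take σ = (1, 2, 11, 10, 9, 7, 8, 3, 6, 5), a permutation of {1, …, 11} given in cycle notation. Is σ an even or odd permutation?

odd

The cycle lengths are 10, 1.
A cycle of length ℓ contributes ℓ−1 transpositions, so σ is a product of 9 transpositions — odd.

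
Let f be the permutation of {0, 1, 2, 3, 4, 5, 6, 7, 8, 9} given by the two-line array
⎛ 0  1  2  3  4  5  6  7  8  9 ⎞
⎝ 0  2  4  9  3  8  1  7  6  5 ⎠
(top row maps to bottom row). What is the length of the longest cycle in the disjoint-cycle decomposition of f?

8

Decomposing into disjoint cycles gives (1 2 4 3 9 5 8 6); the longest has length 8.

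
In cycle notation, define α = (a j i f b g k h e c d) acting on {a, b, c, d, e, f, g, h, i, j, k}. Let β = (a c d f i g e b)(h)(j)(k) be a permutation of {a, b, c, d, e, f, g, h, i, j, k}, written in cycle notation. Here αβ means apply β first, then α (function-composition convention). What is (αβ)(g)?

First apply β: β(g) = e, then α(e) = c. Thus (αβ)(g) = c.

c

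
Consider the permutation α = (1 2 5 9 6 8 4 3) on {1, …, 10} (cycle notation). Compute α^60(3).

3 lies in the 8-cycle (1 2 5 9 6 8 4 3).
Powers repeat with period 8 on this cycle, and 60 mod 8 = 4, so α^60(3) = α^4(3).
Advancing 4 steps from 3: 3 → 1 → 2 → 5 → 9.

9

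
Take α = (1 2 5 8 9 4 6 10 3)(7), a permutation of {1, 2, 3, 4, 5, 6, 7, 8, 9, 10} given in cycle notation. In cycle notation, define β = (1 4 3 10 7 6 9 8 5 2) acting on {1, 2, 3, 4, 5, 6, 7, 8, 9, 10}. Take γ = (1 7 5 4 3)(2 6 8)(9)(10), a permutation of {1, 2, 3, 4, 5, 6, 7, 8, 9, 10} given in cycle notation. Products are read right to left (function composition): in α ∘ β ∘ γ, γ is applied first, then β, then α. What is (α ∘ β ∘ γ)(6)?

Apply the permutations in order: γ(6) = 8, then β(8) = 5, then α(5) = 8. So (α ∘ β ∘ γ)(6) = 8.

8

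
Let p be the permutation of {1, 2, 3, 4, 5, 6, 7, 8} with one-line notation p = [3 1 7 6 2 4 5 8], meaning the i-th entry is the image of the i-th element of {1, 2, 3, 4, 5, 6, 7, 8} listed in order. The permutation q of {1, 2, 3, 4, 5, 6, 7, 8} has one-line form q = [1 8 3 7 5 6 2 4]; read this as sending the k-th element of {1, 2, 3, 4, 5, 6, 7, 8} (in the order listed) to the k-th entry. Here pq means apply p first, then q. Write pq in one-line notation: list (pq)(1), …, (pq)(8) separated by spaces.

Chase each element through p then q: 1 → 3 → 3; 2 → 1 → 1; 3 → 7 → 2; 4 → 6 → 6; 5 → 2 → 8; 6 → 4 → 7; 7 → 5 → 5; 8 → 8 → 4.
Collecting the images, pq = [3 1 2 6 8 7 5 4].

3 1 2 6 8 7 5 4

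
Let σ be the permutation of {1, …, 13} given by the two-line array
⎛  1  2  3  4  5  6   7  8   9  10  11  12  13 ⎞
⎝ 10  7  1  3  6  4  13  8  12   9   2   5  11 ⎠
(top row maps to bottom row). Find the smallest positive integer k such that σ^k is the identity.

Decomposing into disjoint cycles gives cycle lengths 8, 4, 1.
The order is lcm(8, 4) = 8.

8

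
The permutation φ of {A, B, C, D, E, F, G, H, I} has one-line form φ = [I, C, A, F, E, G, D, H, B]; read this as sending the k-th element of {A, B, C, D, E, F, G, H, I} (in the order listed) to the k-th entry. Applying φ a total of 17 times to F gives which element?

D

Tracing F → G → … returns to F after 3 steps, so F lies in a 3-cycle (D F G).
On a 3-cycle, φ^3 is the identity, so φ^17 = φ^2 there (17 ≡ 2 mod 3).
Advancing 2 steps from F: F → G → D.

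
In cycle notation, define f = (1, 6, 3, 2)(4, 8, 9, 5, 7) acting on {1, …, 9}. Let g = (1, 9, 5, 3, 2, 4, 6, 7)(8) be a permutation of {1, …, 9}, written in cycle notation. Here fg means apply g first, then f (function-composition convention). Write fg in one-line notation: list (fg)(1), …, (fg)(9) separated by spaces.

Chase each element through g then f: 1 → 9 → 5; 2 → 4 → 8; 3 → 2 → 1; 4 → 6 → 3; 5 → 3 → 2; 6 → 7 → 4; 7 → 1 → 6; 8 → 8 → 9; 9 → 5 → 7.
So fg in one-line form is 5 8 1 3 2 4 6 9 7.

5 8 1 3 2 4 6 9 7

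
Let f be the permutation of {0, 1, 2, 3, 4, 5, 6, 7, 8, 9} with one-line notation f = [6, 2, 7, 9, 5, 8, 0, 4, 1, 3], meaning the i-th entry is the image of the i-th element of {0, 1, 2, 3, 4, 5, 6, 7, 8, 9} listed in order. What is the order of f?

6

The disjoint-cycle form of f has cycle lengths 6, 2, 2.
The order is lcm(6, 2, 2) = 6.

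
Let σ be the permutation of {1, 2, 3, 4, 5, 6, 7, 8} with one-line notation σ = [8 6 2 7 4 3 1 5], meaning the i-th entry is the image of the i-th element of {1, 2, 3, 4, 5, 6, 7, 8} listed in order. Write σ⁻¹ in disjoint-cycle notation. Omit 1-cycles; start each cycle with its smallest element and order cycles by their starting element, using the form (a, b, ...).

(1, 7, 4, 5, 8)(2, 3, 6)

First write σ in disjoint cycles: (1, 8, 5, 4, 7)(2, 6, 3).
The inverse reverses every cycle; in canonical form, σ⁻¹ = (1, 7, 4, 5, 8)(2, 3, 6).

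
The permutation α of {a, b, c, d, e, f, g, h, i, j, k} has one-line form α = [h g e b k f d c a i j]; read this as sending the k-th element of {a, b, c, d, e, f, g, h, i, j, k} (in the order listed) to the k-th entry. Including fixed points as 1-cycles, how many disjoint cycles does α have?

3

The cycle decomposition is (a, h, c, e, k, j, i)(b, g, d)(f), which has 3 cycles (counting 1-cycles).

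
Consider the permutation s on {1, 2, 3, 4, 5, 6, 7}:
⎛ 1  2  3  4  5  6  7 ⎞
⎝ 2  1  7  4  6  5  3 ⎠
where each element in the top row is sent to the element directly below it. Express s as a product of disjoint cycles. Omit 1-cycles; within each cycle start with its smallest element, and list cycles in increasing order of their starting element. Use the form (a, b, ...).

(1, 2)(3, 7)(5, 6)

From 1: 1 → 2 → 1, closing the cycle (1, 2).
Repeating from the next unused element and collecting all non-trivial cycles gives (1, 2)(3, 7)(5, 6).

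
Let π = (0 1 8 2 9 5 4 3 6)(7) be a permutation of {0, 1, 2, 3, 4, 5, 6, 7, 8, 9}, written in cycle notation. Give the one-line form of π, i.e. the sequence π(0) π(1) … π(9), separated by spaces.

Each element maps to the next entry in its cycle (wrapping to the front): 0→1, 1→8, 2→9, 3→6, 4→3, 5→4, 6→0, 7→7, 8→2, 9→5.
So the one-line form is 1 8 9 6 3 4 0 7 2 5.

1 8 9 6 3 4 0 7 2 5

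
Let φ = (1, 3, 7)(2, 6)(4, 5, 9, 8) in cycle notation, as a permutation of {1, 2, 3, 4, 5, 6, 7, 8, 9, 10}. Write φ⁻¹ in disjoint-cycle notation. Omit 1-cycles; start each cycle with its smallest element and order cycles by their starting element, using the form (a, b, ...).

(1, 7, 3)(2, 6)(4, 8, 9, 5)

Inverting a permutation written in cycle notation just reverses the order within every cycle.
Reversing each cycle of φ and rotating so the smallest element leads gives (1, 7, 3)(2, 6)(4, 8, 9, 5).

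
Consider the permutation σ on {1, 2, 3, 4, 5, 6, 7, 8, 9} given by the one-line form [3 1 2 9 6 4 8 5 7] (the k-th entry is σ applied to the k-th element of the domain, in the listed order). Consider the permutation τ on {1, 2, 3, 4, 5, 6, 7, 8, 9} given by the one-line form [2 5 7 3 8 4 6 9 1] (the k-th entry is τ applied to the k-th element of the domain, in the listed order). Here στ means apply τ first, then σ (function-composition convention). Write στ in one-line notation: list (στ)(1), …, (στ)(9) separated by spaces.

1 6 8 2 5 9 4 7 3

Chase each element through τ then σ: 1 → 2 → 1; 2 → 5 → 6; 3 → 7 → 8; 4 → 3 → 2; 5 → 8 → 5; 6 → 4 → 9; 7 → 6 → 4; 8 → 9 → 7; 9 → 1 → 3.
So στ in one-line form is 1 6 8 2 5 9 4 7 3.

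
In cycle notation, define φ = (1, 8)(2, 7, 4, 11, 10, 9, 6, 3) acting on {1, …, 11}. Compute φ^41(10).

9

10 lies in the 8-cycle (2, 7, 4, 11, 10, 9, 6, 3).
Since the cycle has length 8, φ^41 acts on it the same as φ^1 (41 mod 8 = 1).
Stepping 1 place around the cycle: 10 → 9.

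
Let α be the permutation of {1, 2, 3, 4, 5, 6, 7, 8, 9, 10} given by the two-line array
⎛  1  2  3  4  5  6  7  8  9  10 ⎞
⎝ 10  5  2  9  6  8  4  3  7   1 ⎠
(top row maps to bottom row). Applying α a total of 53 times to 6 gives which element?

Tracing 6 → 8 → … returns to 6 after 5 steps, so 6 lies in a 5-cycle (2, 5, 6, 8, 3).
On a 5-cycle, α^5 is the identity, so α^53 = α^3 there (53 ≡ 3 mod 5).
Stepping 3 places around the cycle: 6 → 8 → 3 → 2.

2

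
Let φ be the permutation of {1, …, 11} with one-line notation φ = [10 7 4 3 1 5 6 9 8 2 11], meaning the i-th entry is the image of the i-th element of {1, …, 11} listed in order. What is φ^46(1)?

Tracing 1 → 10 → … returns to 1 after 6 steps, so 1 lies in a 6-cycle (1, 10, 2, 7, 6, 5).
On a 6-cycle, φ^6 is the identity, so φ^46 = φ^4 there (46 ≡ 4 mod 6).
Advancing 4 steps from 1: 1 → 10 → 2 → 7 → 6.

6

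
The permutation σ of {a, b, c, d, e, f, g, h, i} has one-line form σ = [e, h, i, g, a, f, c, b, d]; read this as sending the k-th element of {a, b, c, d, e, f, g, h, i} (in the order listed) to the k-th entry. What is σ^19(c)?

Tracing c → i → … returns to c after 4 steps, so c lies in a 4-cycle (c i d g).
Powers repeat with period 4 on this cycle, and 19 mod 4 = 3, so σ^19(c) = σ^3(c).
Advancing 3 steps from c: c → i → d → g.

g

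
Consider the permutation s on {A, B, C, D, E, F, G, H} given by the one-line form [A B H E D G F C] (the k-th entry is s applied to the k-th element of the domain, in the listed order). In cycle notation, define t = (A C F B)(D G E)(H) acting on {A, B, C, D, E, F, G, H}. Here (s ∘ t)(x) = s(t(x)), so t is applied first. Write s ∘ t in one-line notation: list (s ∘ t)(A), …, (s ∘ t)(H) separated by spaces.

H A G F E B D C

(s ∘ t)(x) = s(t(x)). Computing each image: s(t(A)) = s(C) = H, s(t(B)) = s(A) = A, s(t(C)) = s(F) = G, s(t(D)) = s(G) = F, s(t(E)) = s(D) = E, s(t(F)) = s(B) = B, s(t(G)) = s(E) = D, s(t(H)) = s(H) = C.
Hence s ∘ t = [H A G F E B D C].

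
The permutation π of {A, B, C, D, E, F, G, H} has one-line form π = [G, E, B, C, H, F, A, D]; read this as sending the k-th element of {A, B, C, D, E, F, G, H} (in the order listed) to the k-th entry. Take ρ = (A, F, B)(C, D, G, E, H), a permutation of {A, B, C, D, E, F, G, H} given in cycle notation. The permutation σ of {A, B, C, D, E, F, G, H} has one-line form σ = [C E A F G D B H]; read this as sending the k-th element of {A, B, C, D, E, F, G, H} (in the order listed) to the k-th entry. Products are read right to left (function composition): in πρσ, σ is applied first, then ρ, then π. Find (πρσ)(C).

(πρσ)(C) = π(ρ(σ(C))). σ(C) = A, then ρ(A) = F, then π(F) = F, so the result is F.

F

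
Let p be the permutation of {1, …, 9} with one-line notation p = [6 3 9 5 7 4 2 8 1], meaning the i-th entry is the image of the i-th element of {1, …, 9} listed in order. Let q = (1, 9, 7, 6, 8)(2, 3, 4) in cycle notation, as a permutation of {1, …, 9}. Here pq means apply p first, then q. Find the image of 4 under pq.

5

(pq)(4) = q(p(4)). p(4) = 5, then q(5) = 5. So (pq)(4) = 5.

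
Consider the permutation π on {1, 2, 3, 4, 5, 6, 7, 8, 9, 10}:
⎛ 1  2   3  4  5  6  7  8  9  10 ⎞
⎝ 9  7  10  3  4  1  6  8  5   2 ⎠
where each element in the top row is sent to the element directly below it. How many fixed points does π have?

1

The fixed points (elements with π(x) = x) are {8}, so there is 1.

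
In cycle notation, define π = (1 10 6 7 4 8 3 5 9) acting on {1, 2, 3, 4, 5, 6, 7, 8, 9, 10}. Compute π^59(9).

4

9 lies in the 9-cycle (1 10 6 7 4 8 3 5 9).
Powers repeat with period 9 on this cycle, and 59 mod 9 = 5, so π^59(9) = π^5(9).
Advancing 5 steps from 9: 9 → 1 → 10 → 6 → 7 → 4.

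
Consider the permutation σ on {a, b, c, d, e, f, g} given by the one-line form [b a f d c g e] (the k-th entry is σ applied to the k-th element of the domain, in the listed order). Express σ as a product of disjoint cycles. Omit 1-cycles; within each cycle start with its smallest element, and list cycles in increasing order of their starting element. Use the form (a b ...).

Iterating σ from a gives a → b → a; that is the 2-cycle (a b).
Repeating from the next unused element and collecting all non-trivial cycles gives (a b)(c f g e).

(a b)(c f g e)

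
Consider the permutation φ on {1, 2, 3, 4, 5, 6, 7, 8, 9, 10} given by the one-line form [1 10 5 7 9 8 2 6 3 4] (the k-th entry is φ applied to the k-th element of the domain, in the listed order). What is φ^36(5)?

5

Tracing 5 → 9 → … returns to 5 after 3 steps, so 5 lies in a 3-cycle (3, 5, 9).
Since the cycle has length 3, φ^36 acts on it the same as φ^0 (36 mod 3 = 0).
So φ^36(5) = 5.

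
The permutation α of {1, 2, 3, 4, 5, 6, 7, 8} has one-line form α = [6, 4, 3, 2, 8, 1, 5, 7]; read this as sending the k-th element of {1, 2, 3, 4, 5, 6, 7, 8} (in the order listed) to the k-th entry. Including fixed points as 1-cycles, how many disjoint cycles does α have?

4

The cycle decomposition is (1, 6)(2, 4)(3)(5, 8, 7), which has 4 cycles (counting 1-cycles).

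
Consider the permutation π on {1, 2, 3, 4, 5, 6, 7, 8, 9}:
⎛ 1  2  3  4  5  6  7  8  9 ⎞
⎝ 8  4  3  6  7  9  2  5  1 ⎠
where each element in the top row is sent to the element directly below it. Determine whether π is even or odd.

odd

In disjoint-cycle form the cycle lengths are 8, 1.
A cycle of length ℓ contributes ℓ−1 transpositions, so π is a product of 7 transpositions — odd.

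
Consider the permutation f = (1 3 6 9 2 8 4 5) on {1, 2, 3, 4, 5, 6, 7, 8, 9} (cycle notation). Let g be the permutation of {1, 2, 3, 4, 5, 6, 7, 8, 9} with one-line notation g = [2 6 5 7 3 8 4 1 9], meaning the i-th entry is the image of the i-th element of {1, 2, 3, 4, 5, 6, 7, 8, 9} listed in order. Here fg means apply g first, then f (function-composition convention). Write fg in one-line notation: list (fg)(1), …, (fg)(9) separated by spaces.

Chase each element through g then f: 1 → 2 → 8; 2 → 6 → 9; 3 → 5 → 1; 4 → 7 → 7; 5 → 3 → 6; 6 → 8 → 4; 7 → 4 → 5; 8 → 1 → 3; 9 → 9 → 2.
Collecting the images, fg = [8 9 1 7 6 4 5 3 2].

8 9 1 7 6 4 5 3 2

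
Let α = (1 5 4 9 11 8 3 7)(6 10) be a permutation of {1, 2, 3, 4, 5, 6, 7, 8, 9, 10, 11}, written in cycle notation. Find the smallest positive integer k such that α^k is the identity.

8

The cycle type of α is (8, 2, 1).
Since disjoint cycles commute, ord(α) = lcm(8, 2) = 8.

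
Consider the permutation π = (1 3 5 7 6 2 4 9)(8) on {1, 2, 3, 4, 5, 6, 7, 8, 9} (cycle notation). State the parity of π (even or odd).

The cycle lengths are 8, 1.
A cycle is odd iff its length is even; π has 1 even-length cycle, so sgn(π) = (−1)^1 and π is odd.

odd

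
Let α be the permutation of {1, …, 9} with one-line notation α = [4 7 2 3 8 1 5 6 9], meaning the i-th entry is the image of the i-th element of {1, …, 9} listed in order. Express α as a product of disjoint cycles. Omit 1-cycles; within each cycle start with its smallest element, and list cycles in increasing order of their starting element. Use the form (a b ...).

From 1: 1 → 4 → 3 → 2 → 7 → 5 → 8 → 6 → 1, closing the cycle (1 4 3 2 7 5 8 6).
Continuing from each remaining unvisited element yields (1 4 3 2 7 5 8 6).

(1 4 3 2 7 5 8 6)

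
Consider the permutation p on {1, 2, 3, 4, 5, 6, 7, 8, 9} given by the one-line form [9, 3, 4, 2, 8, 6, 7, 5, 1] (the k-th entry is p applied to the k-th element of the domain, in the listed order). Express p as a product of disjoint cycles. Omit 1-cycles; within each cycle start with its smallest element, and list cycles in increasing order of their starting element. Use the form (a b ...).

(1 9)(2 3 4)(5 8)

Iterating p from 1 gives 1 → 9 → 1; that is the 2-cycle (1 9).
Continuing from each remaining unvisited element yields (1 9)(2 3 4)(5 8).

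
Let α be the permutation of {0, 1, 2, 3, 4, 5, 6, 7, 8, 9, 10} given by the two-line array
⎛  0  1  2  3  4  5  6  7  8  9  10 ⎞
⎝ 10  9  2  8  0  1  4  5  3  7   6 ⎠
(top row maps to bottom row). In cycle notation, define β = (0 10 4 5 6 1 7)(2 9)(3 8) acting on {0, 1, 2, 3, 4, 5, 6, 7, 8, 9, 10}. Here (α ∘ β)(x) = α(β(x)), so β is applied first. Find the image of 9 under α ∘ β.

2

β(9) = 2, then α(2) = 2; composing gives (α ∘ β)(9) = 2.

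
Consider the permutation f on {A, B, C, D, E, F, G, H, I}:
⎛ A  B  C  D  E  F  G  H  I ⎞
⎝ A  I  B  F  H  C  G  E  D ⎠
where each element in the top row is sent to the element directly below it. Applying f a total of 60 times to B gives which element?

Tracing B → I → … returns to B after 5 steps, so B lies in a 5-cycle (B I D F C).
On a 5-cycle, f^5 is the identity, so f^60 = f^0 there (60 ≡ 0 mod 5).
So f^60(B) = B.

B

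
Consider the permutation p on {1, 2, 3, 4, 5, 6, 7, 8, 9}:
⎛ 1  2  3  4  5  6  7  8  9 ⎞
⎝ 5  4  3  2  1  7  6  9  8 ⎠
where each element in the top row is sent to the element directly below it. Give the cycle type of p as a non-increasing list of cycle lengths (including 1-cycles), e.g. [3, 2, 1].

[2, 2, 2, 2, 1]

The disjoint cycles are (1, 5)(2, 4)(3)(6, 7)(8, 9), with lengths 2, 2, 2, 2, 1 in non-increasing order.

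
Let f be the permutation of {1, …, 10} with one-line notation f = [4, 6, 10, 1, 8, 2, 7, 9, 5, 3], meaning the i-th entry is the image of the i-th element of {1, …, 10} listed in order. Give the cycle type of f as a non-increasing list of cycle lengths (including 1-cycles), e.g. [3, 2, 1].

The disjoint cycles are (1 4)(2 6)(3 10)(5 8 9)(7), with lengths 3, 2, 2, 2, 1 in non-increasing order.

[3, 2, 2, 2, 1]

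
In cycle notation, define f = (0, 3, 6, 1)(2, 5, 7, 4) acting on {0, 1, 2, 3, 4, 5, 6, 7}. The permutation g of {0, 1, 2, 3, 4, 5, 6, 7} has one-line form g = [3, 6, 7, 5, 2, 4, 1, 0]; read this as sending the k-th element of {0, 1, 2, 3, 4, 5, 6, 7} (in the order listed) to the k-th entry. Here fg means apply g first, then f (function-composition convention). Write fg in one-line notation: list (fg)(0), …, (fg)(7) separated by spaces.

For each element, apply g then f: 0 → 3 → 6; 1 → 6 → 1; 2 → 7 → 4; 3 → 5 → 7; 4 → 2 → 5; 5 → 4 → 2; 6 → 1 → 0; 7 → 0 → 3.
Collecting the images, fg = [6 1 4 7 5 2 0 3].

6 1 4 7 5 2 0 3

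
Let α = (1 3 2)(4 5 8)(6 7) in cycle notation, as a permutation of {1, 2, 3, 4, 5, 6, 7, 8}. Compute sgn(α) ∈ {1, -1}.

-1

The cycle lengths are 3, 3, 2.
A cycle is odd iff its length is even; α has 1 even-length cycle, so sgn(α) = (−1)^1 and α is odd.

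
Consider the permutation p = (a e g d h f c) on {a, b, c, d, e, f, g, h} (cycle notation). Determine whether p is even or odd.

even

The cycle lengths are 7, 1.
A cycle is odd iff its length is even; p has 0 even-length cycles, so sgn(p) = (−1)^0 and p is even.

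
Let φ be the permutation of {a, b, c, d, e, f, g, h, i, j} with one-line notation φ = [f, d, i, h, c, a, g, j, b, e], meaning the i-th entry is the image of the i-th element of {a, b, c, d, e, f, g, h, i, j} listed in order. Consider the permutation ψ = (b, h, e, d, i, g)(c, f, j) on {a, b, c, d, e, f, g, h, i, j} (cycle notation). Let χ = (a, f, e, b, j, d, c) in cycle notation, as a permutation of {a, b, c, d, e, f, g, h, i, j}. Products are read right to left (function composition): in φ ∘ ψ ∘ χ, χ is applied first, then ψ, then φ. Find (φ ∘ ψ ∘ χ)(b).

i

(φ ∘ ψ ∘ χ)(b) = φ(ψ(χ(b))). χ(b) = j, then ψ(j) = c, then φ(c) = i, so the result is i.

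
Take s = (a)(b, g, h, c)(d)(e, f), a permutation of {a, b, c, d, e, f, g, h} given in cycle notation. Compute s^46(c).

c lies in the 4-cycle (b, g, h, c).
Since the cycle has length 4, s^46 acts on it the same as s^2 (46 mod 4 = 2).
Stepping 2 places around the cycle: c → b → g.

g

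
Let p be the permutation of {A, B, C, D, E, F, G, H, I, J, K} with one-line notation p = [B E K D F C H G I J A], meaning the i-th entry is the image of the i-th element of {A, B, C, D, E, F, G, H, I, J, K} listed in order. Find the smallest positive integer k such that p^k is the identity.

6

Writing p as disjoint cycles, the cycle lengths are 6, 2, 1, 1, 1.
The order of p is the least common multiple of its cycle lengths: lcm(6, 2) = 6.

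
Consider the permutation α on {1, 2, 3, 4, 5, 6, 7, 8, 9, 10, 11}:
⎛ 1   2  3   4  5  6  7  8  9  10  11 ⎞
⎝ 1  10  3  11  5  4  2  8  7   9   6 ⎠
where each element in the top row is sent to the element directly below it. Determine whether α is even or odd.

In disjoint-cycle form the cycle lengths are 4, 3, 1, 1, 1, 1.
A cycle of length ℓ contributes ℓ−1 transpositions, so α is a product of 3 + 2 = 5 transpositions — odd.

odd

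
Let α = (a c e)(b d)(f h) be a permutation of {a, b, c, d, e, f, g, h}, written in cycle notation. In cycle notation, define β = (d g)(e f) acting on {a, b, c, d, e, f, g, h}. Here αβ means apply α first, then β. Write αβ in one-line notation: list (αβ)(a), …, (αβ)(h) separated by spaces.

(αβ)(x) = β(α(x)). Computing each image: β(α(a)) = β(c) = c, β(α(b)) = β(d) = g, β(α(c)) = β(e) = f, β(α(d)) = β(b) = b, β(α(e)) = β(a) = a, β(α(f)) = β(h) = h, β(α(g)) = β(g) = d, β(α(h)) = β(f) = e.
Hence αβ = [c g f b a h d e].

c g f b a h d e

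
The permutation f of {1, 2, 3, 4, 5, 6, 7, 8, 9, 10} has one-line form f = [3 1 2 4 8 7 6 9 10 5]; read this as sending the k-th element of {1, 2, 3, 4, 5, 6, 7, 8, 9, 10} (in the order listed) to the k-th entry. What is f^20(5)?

Tracing 5 → 8 → … returns to 5 after 4 steps, so 5 lies in a 4-cycle (5 8 9 10).
Since the cycle has length 4, f^20 acts on it the same as f^0 (20 mod 4 = 0).
So f^20(5) = 5.

5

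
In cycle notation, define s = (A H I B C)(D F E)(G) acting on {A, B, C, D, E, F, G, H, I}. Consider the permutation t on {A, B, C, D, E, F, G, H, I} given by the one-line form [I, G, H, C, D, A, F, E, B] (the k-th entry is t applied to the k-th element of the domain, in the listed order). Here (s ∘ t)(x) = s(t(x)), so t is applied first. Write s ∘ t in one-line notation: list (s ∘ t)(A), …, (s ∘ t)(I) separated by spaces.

For each element, apply t then s: A → I → B; B → G → G; C → H → I; D → C → A; E → D → F; F → A → H; G → F → E; H → E → D; I → B → C.
Collecting the images, s ∘ t = [B G I A F H E D C].

B G I A F H E D C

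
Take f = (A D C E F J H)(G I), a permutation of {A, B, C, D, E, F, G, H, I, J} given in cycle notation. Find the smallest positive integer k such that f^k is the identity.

The cycle type of f is (7, 2, 1).
Since disjoint cycles commute, ord(f) = lcm(7, 2) = 14.

14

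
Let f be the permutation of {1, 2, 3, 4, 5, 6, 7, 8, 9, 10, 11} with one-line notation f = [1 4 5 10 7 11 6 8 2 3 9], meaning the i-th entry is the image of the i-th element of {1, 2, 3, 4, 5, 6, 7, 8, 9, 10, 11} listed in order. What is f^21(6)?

Tracing 6 → 11 → … returns to 6 after 9 steps, so 6 lies in a 9-cycle (2, 4, 10, 3, 5, 7, 6, 11, 9).
On a 9-cycle, f^9 is the identity, so f^21 = f^3 there (21 ≡ 3 mod 9).
Advancing 3 steps from 6: 6 → 11 → 9 → 2.

2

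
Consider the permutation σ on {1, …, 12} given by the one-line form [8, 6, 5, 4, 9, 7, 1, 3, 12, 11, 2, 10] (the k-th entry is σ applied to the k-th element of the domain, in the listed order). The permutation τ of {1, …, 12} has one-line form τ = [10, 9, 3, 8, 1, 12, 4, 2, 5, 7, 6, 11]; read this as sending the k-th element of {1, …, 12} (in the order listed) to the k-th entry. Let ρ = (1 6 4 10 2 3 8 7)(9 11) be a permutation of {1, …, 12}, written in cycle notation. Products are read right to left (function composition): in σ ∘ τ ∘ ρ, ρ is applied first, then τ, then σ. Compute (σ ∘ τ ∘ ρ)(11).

9

Chase 11: ρ(11) = 9; τ(9) = 5; σ(5) = 9. Hence (σ ∘ τ ∘ ρ)(11) = 9.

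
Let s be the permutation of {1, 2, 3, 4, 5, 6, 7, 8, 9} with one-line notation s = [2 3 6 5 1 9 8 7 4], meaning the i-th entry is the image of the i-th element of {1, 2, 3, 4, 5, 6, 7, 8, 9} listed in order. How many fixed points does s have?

No element satisfies s(x) = x, so there are 0 fixed points.

0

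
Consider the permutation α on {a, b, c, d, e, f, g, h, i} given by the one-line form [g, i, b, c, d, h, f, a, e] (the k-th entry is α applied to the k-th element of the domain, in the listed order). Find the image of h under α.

h is element number 8 of the domain, and entry number 8 of the one-line form is a, so α(h) = a.

a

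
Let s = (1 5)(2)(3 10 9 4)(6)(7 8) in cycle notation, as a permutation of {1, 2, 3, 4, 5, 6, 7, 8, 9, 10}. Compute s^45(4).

3

4 lies in the 4-cycle (3 10 9 4).
On a 4-cycle, s^4 is the identity, so s^45 = s^1 there (45 ≡ 1 mod 4).
Advancing 1 step from 4: 4 → 3.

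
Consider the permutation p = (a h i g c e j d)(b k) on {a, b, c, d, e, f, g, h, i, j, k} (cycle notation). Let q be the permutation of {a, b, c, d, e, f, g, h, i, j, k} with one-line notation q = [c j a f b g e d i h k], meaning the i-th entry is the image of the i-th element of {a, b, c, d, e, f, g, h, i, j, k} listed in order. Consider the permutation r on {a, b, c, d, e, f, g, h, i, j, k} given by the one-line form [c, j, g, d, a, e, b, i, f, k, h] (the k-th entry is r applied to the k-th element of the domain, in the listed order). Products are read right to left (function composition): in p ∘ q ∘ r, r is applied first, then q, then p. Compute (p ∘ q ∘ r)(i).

c

Apply the permutations in order: r(i) = f, then q(f) = g, then p(g) = c. So (p ∘ q ∘ r)(i) = c.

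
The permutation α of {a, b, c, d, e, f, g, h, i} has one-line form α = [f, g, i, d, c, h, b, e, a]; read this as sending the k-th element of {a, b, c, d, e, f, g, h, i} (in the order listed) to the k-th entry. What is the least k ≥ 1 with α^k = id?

6

Writing α as disjoint cycles, the cycle lengths are 6, 2, 1.
The order of α is the least common multiple of its cycle lengths: lcm(6, 2) = 6.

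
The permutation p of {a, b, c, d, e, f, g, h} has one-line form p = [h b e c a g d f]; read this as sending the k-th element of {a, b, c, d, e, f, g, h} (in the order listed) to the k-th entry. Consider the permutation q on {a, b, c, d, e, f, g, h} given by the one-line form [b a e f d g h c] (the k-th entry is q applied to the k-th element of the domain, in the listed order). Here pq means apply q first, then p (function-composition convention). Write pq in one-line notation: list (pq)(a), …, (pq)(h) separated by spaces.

b h a g c d f e

For each element, apply q then p: a → b → b; b → a → h; c → e → a; d → f → g; e → d → c; f → g → d; g → h → f; h → c → e.
So pq in one-line form is b h a g c d f e.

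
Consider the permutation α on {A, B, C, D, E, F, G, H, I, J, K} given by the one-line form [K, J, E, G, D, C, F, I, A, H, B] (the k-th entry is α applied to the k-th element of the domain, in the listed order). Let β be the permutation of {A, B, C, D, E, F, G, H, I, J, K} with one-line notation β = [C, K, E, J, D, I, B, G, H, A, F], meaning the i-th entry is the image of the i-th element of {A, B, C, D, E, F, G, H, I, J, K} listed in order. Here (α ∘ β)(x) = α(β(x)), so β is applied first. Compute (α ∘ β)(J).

(α ∘ β)(J) = α(β(J)). β(J) = A, then α(A) = K. So (α ∘ β)(J) = K.

K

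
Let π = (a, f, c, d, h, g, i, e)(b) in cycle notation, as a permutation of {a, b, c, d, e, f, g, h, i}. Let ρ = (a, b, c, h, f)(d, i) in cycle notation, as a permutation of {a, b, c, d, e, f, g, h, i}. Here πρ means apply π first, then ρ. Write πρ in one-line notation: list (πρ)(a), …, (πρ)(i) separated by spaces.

For each element, apply π then ρ: a → f → a; b → b → c; c → d → i; d → h → f; e → a → b; f → c → h; g → i → d; h → g → g; i → e → e.
So πρ in one-line form is a c i f b h d g e.

a c i f b h d g e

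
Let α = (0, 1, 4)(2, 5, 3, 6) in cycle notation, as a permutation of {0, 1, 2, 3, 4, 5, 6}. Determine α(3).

Within (2, 5, 3, 6), 3 ↦ 6.

6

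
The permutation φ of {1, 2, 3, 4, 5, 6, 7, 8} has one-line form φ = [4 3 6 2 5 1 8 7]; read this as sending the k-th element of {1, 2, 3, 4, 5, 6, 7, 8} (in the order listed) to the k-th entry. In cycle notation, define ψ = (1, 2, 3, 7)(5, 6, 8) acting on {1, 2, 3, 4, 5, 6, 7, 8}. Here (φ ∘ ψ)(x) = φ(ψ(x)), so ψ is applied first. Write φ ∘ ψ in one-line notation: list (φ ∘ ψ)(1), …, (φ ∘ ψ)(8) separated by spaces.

For each element, apply ψ then φ: 1 → 2 → 3; 2 → 3 → 6; 3 → 7 → 8; 4 → 4 → 2; 5 → 6 → 1; 6 → 8 → 7; 7 → 1 → 4; 8 → 5 → 5.
So φ ∘ ψ in one-line form is 3 6 8 2 1 7 4 5.

3 6 8 2 1 7 4 5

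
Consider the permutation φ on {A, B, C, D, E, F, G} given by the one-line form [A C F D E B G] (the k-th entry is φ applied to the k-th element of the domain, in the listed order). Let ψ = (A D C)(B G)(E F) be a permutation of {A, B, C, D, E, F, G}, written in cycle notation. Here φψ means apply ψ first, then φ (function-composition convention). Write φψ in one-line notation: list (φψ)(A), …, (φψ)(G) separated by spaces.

(φψ)(x) = φ(ψ(x)). Computing each image: φ(ψ(A)) = φ(D) = D, φ(ψ(B)) = φ(G) = G, φ(ψ(C)) = φ(A) = A, φ(ψ(D)) = φ(C) = F, φ(ψ(E)) = φ(F) = B, φ(ψ(F)) = φ(E) = E, φ(ψ(G)) = φ(B) = C.
Hence φψ = [D G A F B E C].

D G A F B E C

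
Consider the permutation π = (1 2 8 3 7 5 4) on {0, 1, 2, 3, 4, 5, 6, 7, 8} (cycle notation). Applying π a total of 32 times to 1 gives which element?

1 lies in the 7-cycle (1 2 8 3 7 5 4).
Powers repeat with period 7 on this cycle, and 32 mod 7 = 4, so π^32(1) = π^4(1).
Stepping 4 places around the cycle: 1 → 2 → 8 → 3 → 7.

7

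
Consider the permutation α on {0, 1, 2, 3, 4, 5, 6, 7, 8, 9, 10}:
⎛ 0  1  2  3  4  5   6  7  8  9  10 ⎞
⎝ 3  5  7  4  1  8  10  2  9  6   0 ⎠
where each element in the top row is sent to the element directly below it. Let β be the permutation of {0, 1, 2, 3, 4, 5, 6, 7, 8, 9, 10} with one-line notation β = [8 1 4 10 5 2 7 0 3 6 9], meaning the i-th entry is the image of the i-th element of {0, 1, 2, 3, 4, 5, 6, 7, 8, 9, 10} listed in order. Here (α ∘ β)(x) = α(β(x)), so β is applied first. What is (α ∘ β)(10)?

6

β(10) = 9, then α(9) = 6; composing gives (α ∘ β)(10) = 6.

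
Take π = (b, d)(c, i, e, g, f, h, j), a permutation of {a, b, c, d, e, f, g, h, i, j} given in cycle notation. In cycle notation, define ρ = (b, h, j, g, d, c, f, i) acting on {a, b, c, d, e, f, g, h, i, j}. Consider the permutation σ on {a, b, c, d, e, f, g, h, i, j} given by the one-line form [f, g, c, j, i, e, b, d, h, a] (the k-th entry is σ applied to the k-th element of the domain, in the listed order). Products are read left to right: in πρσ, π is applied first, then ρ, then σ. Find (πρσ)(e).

j

Chase e: π(e) = g; ρ(g) = d; σ(d) = j. Hence (πρσ)(e) = j.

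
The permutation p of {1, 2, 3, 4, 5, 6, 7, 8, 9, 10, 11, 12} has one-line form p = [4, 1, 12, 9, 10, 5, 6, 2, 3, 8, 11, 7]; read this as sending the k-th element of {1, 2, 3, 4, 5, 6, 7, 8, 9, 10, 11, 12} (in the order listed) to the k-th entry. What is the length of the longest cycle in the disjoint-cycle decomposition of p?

Decomposing into disjoint cycles gives (1, 4, 9, 3, 12, 7, 6, 5, 10, 8, 2); the longest has length 11.

11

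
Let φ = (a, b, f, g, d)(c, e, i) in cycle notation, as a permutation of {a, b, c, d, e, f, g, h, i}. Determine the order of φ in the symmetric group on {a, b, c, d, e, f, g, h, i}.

15

The cycle type of φ is (5, 3, 1).
The order is lcm(5, 3) = 15.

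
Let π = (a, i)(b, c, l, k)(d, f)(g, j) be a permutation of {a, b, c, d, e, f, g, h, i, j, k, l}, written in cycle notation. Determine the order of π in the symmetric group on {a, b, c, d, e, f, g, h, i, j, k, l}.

The cycle type of π is (4, 2, 2, 2, 1, 1).
The order is lcm(4, 2, 2, 2) = 4.

4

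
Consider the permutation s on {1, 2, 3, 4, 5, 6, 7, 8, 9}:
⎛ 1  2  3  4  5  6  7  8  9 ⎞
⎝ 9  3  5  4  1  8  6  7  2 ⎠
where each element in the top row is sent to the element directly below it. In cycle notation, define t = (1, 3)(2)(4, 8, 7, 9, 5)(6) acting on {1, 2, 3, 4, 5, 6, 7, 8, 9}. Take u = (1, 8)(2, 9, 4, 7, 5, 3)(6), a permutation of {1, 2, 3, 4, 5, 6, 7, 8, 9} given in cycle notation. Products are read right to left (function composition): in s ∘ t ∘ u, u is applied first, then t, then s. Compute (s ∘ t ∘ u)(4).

2

Chase 4: u(4) = 7; t(7) = 9; s(9) = 2. Hence (s ∘ t ∘ u)(4) = 2.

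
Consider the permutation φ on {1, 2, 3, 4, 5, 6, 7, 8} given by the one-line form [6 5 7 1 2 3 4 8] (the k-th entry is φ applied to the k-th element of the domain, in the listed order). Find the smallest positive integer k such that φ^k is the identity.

Decomposing into disjoint cycles gives cycle lengths 5, 2, 1.
The order is lcm(5, 2) = 10.

10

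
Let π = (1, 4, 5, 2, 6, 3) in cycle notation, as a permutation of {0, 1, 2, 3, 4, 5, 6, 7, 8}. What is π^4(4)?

3

4 lies in the 6-cycle (1, 4, 5, 2, 6, 3).
Stepping 4 places around the cycle: 4 → 5 → 2 → 6 → 3.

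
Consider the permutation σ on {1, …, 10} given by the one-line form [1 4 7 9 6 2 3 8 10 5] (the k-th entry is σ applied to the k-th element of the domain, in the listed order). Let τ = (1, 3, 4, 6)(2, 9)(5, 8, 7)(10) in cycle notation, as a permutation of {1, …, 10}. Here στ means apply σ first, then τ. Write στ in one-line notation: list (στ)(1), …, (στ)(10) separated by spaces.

(στ)(x) = τ(σ(x)). Computing each image: τ(σ(1)) = τ(1) = 3, τ(σ(2)) = τ(4) = 6, τ(σ(3)) = τ(7) = 5, τ(σ(4)) = τ(9) = 2, τ(σ(5)) = τ(6) = 1, τ(σ(6)) = τ(2) = 9, τ(σ(7)) = τ(3) = 4, τ(σ(8)) = τ(8) = 7, τ(σ(9)) = τ(10) = 10, τ(σ(10)) = τ(5) = 8.
Hence στ = [3 6 5 2 1 9 4 7 10 8].

3 6 5 2 1 9 4 7 10 8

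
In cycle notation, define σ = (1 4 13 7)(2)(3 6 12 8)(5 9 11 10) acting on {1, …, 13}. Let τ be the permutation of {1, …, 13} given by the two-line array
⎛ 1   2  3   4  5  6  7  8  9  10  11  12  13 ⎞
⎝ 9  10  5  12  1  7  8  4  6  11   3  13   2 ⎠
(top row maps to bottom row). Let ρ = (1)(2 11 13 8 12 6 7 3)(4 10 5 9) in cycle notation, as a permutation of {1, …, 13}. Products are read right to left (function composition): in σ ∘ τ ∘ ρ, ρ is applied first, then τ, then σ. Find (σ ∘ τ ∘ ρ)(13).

13

Apply the permutations in order: ρ(13) = 8, then τ(8) = 4, then σ(4) = 13. So (σ ∘ τ ∘ ρ)(13) = 13.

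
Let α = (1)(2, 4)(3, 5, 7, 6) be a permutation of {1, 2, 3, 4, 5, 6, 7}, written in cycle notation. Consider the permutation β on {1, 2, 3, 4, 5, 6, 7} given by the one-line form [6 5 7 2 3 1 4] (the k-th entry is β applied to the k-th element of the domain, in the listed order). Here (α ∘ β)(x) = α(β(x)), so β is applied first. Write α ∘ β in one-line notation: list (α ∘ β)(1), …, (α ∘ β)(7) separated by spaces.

3 7 6 4 5 1 2

(α ∘ β)(x) = α(β(x)). Computing each image: α(β(1)) = α(6) = 3, α(β(2)) = α(5) = 7, α(β(3)) = α(7) = 6, α(β(4)) = α(2) = 4, α(β(5)) = α(3) = 5, α(β(6)) = α(1) = 1, α(β(7)) = α(4) = 2.
Hence α ∘ β = [3 7 6 4 5 1 2].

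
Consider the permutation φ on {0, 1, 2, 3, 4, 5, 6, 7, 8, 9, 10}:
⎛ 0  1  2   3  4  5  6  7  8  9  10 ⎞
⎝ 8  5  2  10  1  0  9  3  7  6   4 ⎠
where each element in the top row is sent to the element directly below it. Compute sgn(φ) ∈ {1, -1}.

1

In disjoint-cycle form the cycle lengths are 8, 2, 1.
A cycle is odd iff its length is even; φ has 2 even-length cycles, so sgn(φ) = (−1)^2 and φ is even.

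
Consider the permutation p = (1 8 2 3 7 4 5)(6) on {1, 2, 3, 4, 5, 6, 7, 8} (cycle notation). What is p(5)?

Within (1 8 2 3 7 4 5), 5 ↦ 1.

1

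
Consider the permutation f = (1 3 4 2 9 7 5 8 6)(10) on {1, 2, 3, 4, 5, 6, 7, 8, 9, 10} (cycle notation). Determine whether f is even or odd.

The cycle lengths are 9, 1.
A cycle is odd iff its length is even; f has 0 even-length cycles, so sgn(f) = (−1)^0 and f is even.

even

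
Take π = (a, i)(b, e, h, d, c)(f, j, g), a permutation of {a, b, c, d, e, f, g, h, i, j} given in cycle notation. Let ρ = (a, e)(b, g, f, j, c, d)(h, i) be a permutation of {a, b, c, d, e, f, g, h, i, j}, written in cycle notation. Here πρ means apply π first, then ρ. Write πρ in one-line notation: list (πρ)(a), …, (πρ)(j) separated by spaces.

Chase each element through π then ρ: a → i → h; b → e → a; c → b → g; d → c → d; e → h → i; f → j → c; g → f → j; h → d → b; i → a → e; j → g → f.
So πρ in one-line form is h a g d i c j b e f.

h a g d i c j b e f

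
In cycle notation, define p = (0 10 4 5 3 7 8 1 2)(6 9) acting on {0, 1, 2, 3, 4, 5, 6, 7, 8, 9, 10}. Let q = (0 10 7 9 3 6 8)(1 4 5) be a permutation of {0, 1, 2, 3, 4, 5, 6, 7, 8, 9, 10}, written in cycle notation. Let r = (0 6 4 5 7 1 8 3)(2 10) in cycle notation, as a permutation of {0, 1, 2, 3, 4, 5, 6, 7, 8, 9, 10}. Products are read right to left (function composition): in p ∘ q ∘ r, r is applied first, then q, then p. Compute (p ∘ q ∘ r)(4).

2

Apply the permutations in order: r(4) = 5, then q(5) = 1, then p(1) = 2. So (p ∘ q ∘ r)(4) = 2.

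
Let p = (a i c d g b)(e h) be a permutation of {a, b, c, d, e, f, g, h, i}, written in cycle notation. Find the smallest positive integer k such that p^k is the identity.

6

The cycle type of p is (6, 2, 1).
The order is lcm(6, 2) = 6.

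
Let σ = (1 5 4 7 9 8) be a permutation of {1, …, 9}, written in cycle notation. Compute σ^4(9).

4

9 lies in the 6-cycle (1 5 4 7 9 8).
Advancing 4 steps from 9: 9 → 8 → 1 → 5 → 4.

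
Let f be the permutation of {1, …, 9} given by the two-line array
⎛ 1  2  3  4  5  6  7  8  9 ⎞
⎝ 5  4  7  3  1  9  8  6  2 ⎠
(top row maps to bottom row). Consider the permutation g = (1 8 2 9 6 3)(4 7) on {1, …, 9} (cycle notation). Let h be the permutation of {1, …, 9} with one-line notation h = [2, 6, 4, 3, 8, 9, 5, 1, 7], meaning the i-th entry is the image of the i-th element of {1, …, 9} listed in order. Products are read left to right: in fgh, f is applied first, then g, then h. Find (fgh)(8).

Chase 8: f(8) = 6; g(6) = 3; h(3) = 4. Hence (fgh)(8) = 4.

4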